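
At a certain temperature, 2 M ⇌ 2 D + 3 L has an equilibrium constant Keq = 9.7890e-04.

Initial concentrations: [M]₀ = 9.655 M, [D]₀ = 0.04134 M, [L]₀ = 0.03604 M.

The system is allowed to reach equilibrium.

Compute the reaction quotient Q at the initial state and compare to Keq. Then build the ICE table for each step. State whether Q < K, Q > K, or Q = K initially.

Q₀ = 8.5820e-10 vs Keq = 9.7890e-04 ⇒ Q<K, forward
Step 1:
                    M           D           L
  init          9.655     0.04134     0.03604
  Δ           -0.4458      0.4458      0.6686
  eq            9.209      0.4871      0.7047
  solve Keq expr → x = 0.2229; check Q = 9.7890e-04

Q₀ = 8.5820e-10; Q < K (proceeds forward)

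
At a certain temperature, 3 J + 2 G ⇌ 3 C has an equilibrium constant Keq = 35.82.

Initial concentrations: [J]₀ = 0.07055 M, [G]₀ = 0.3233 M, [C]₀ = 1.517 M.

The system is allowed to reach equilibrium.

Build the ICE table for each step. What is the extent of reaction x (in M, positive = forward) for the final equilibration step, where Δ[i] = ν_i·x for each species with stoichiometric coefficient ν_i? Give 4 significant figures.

Q₀ = 9.5116e+04 vs Keq = 35.82 ⇒ Q>K, reverse
Step 1:
                   J          G          C
  I          0.07055     0.3233      1.517
  C           0.4062     0.2708    -0.4062
  E           0.4768     0.5941      1.111
  solve Keq expr → x = -0.1354; check Q = 35.82

x = -0.1354 M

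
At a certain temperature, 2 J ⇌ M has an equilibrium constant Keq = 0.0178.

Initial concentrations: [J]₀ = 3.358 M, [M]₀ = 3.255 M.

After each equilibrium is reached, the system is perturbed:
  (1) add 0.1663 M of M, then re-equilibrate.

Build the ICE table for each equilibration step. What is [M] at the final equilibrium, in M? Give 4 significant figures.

[M]_eq = 1.125 M

Q₀ = 0.2887 vs Keq = 0.0178 ⇒ Q>K, reverse
Step 1:
                  J         M
  init        3.358     3.255
  Δ           4.379    -2.189
  eq          7.737     1.066
  solve Keq expr → x = -2.189; check Q = 0.0178
Then add 0.1663 M of M.
Step 2:
                  J         M
  init        7.737     1.232
  Δ          0.2134   -0.1067
  eq           7.95     1.125
  solve Keq expr → x = -0.1067; check Q = 0.0178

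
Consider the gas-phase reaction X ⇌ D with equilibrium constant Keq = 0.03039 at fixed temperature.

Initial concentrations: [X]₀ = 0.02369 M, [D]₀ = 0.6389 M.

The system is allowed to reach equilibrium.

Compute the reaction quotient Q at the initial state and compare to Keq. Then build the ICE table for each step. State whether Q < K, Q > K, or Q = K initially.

Q₀ = 26.97; Q > K (proceeds reverse)

Q₀ = 26.97 vs Keq = 0.03039 ⇒ Q>K, reverse
Step 1:
                    X           D
  Initial     0.02369      0.6389
  Change       0.6194     -0.6194
  Equil         0.643     0.01954
  solve Keq expr → x = -0.6194; check Q = 0.03039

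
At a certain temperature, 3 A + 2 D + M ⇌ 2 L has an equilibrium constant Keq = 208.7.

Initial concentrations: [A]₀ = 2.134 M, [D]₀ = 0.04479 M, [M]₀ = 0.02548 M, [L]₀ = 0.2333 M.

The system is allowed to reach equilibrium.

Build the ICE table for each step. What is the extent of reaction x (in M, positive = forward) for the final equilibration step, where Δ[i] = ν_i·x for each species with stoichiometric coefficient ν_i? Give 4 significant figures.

x = 0.003976 M

Q₀ = 109.6 vs Keq = 208.7 ⇒ Q<K, forward
Step 1:
                  A         D         M         L
  I           2.134   0.04479   0.02548    0.2333
  C        -0.01193 -0.007951 -0.003976  0.007951
  E           2.122   0.03684    0.0215    0.2413
  solve Keq expr → x = 0.003976; check Q = 208.7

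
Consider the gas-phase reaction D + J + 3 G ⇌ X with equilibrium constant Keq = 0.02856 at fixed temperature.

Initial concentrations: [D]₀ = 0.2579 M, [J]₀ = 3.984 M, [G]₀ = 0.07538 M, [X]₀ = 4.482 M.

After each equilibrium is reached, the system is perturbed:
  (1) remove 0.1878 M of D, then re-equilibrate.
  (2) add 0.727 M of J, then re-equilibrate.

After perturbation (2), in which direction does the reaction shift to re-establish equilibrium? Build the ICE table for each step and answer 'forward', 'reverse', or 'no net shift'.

Q₀ = 1.0184e+04 vs Keq = 0.02856 ⇒ Q>K, reverse
Step 1:
                  D         J         G         X
  I          0.2579     3.984   0.07538     4.482
  C           0.908     0.908     2.724    -0.908
  E           1.166     4.892     2.799     3.574
  solve Keq expr → x = -0.908; check Q = 0.02856
Then remove 0.1878 M of D.
Step 2:
                  D         J         G         X
  I          0.9781     4.892     2.799     3.574
  C         0.03786   0.03786    0.1136  -0.03786
  E           1.016      4.93     2.913     3.536
  solve Keq expr → x = -0.03786; check Q = 0.02856
Then add 0.727 M of J.
Step 3:
                  D         J         G         X
  I           1.016     5.657     2.913     3.536
  C        -0.02993  -0.02993  -0.08979   0.02993
  E          0.9861     5.627     2.823     3.566
  solve Keq expr → x = 0.02993; check Q = 0.02856

Direction: forward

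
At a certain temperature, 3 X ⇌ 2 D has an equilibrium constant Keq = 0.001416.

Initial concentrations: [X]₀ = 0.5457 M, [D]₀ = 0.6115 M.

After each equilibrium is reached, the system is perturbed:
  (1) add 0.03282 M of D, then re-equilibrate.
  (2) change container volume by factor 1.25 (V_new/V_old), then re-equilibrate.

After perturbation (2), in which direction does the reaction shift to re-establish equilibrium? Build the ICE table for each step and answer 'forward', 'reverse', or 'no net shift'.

Direction: reverse

Q₀ = 2.301 vs Keq = 0.001416 ⇒ Q>K, reverse
Step 1:
                   X          D
  Initial     0.5457     0.6115
  Change      0.8265     -0.551
  Equil        1.372    0.06049
  solve Keq expr → x = -0.2755; check Q = 0.001416
Then add 0.03282 M of D.
Step 2:
                   X          D
  Initial      1.372    0.09331
  Change     0.04476   -0.02984
  Equil        1.417    0.06347
  solve Keq expr → x = -0.01492; check Q = 0.001416
Then change container volume by factor 1.25 (V_new/V_old).
Step 3:
                   X          D
  Initial      1.134    0.05078
  Change    0.007375  -0.004917
  Equil        1.141    0.04586
  solve Keq expr → x = -0.002458; check Q = 0.001416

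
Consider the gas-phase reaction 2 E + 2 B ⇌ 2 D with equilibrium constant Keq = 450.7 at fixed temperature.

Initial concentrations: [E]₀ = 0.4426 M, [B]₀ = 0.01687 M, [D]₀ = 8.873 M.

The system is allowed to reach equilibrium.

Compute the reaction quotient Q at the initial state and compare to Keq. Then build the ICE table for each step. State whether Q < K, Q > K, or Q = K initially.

Q₀ = 1.4122e+06; Q > K (proceeds reverse)

Q₀ = 1.4122e+06 vs Keq = 450.7 ⇒ Q>K, reverse
Step 1:
                   E          B          D
  I           0.4426    0.01687      8.873
  C           0.4357     0.4357    -0.4357
  E           0.8783     0.4525      8.437
  solve Keq expr → x = -0.2178; check Q = 450.7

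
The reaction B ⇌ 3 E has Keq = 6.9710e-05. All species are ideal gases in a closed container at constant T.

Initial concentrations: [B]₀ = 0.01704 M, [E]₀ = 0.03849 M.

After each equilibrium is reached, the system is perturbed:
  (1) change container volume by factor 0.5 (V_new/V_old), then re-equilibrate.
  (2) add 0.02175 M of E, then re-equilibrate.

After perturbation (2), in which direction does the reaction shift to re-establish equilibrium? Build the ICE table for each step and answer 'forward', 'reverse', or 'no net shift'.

Direction: reverse

Q₀ = 0.003346 vs Keq = 6.9710e-05 ⇒ Q>K, reverse
Step 1:
                  B         E
  Initial   0.01704   0.03849
  Change   0.008776  -0.02633
  Equil     0.02582   0.01216
  solve Keq expr → x = -0.008776; check Q = 6.9710e-05
Then change container volume by factor 0.5 (V_new/V_old).
Step 2:
                  B         E
  Initial   0.05163   0.02433
  Change   0.002907  -0.00872
  Equil     0.05454   0.01561
  solve Keq expr → x = -0.002907; check Q = 6.9710e-05
Then add 0.02175 M of E.
Step 3:
                  B         E
  Initial   0.05454   0.03736
  Change   0.007035  -0.02111
  Equil     0.06157   0.01625
  solve Keq expr → x = -0.007035; check Q = 6.9710e-05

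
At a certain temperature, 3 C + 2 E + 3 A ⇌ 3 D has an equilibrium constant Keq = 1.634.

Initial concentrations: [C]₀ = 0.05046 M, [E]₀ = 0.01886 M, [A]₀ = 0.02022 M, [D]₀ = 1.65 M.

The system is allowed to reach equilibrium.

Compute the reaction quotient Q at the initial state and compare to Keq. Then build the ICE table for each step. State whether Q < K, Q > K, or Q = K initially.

Q₀ = 1.1890e+13; Q > K (proceeds reverse)

Q₀ = 1.1890e+13 vs Keq = 1.634 ⇒ Q>K, reverse
Step 1:
                    C           E           A           D
  I           0.05046     0.01886     0.02022        1.65
  C            0.9006      0.6004      0.9006     -0.9006
  E            0.9511      0.6193      0.9208      0.7494
  solve Keq expr → x = -0.3002; check Q = 1.634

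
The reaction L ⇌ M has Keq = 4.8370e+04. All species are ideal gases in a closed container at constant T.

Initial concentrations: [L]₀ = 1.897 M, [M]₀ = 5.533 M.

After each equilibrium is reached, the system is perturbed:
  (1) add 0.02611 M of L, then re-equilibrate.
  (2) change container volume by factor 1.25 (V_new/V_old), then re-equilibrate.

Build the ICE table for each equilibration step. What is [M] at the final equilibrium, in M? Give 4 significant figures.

[M]_eq = 5.965 M

Q₀ = 2.917 vs Keq = 4.8370e+04 ⇒ Q<K, forward
Step 1:
                  L         M
  Initial     1.897     5.533
  Change     -1.897     1.897
  Equil   1.5360e-04      7.43
  solve Keq expr → x = 1.897; check Q = 4.8370e+04
Then add 0.02611 M of L.
Step 2:
                  L         M
  Initial   0.02626      7.43
  Change   -0.02611   0.02611
  Equil   1.5414e-04     7.456
  solve Keq expr → x = 0.02611; check Q = 4.8370e+04
Then change container volume by factor 1.25 (V_new/V_old).
Step 3:
                  L         M
  Initial 1.2332e-04     5.965
  Change          0         0
  Equil   1.2332e-04     5.965
  solve Keq expr → x = 0; check Q = 4.8370e+04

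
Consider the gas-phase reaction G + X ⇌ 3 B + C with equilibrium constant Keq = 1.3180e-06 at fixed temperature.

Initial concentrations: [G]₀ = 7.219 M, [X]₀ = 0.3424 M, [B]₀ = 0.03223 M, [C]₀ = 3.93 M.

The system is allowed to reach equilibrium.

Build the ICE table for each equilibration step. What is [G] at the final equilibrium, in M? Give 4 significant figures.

[G]_eq = 7.227 M

Q₀ = 5.3231e-05 vs Keq = 1.3180e-06 ⇒ Q>K, reverse
Step 1:
                   G          X          B          C
  init         7.219     0.3424    0.03223       3.93
  Δ         0.007586   0.007586   -0.02276  -0.007586
  eq           7.227       0.35   0.009472      3.922
  solve Keq expr → x = -0.007586; check Q = 1.3180e-06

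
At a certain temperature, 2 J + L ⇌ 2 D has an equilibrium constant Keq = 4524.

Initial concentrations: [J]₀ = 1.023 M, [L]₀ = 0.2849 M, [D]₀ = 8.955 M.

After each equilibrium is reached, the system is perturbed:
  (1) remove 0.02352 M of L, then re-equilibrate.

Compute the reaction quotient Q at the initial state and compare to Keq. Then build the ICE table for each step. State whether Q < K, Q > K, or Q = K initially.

Q₀ = 269; Q < K (proceeds forward)

Q₀ = 269 vs Keq = 4524 ⇒ Q<K, forward
Step 1:
                  J         L         D
  I           1.023    0.2849     8.955
  C         -0.4505   -0.2252    0.4505
  E          0.5725   0.05966     9.405
  solve Keq expr → x = 0.2252; check Q = 4524
Then remove 0.02352 M of L.
Step 2:
                  J         L         D
  I          0.5725   0.03614     9.405
  C         0.03347   0.01673  -0.03347
  E           0.606   0.05287     9.372
  solve Keq expr → x = -0.01673; check Q = 4524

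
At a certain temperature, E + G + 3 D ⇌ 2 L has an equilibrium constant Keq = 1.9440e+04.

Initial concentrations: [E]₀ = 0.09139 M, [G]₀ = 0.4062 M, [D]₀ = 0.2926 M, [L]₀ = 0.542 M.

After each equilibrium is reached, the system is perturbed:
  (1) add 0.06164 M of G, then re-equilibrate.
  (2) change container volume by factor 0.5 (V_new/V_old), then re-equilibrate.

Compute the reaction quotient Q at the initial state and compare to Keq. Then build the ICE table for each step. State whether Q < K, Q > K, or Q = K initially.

Q₀ = 315.9; Q < K (proceeds forward)

Q₀ = 315.9 vs Keq = 1.9440e+04 ⇒ Q<K, forward
Step 1:
                  E         G         D         L
  I         0.09139    0.4062    0.2926     0.542
  C        -0.05678  -0.05678   -0.1703    0.1136
  E         0.03461    0.3494    0.1223    0.6556
  solve Keq expr → x = 0.05678; check Q = 1.9440e+04
Then add 0.06164 M of G.
Step 2:
                  E         G         D         L
  I         0.03461    0.4111    0.1223    0.6556
  C       -0.001438 -0.001438 -0.004314  0.002876
  E         0.03317    0.4096     0.118    0.6584
  solve Keq expr → x = 0.001438; check Q = 1.9440e+04
Then change container volume by factor 0.5 (V_new/V_old).
Step 3:
                  E         G         D         L
  I         0.06635    0.8192    0.2359     1.317
  C        -0.02902  -0.02902  -0.08707   0.05805
  E         0.03732    0.7902    0.1488     1.375
  solve Keq expr → x = 0.02902; check Q = 1.9440e+04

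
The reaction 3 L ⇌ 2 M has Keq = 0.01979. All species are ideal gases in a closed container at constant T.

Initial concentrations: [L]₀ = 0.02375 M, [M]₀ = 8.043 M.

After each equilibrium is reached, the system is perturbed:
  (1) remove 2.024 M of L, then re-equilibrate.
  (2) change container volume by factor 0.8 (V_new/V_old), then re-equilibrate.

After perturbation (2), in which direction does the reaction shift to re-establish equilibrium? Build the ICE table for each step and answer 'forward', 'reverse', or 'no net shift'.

Direction: forward

Q₀ = 4.8289e+06 vs Keq = 0.01979 ⇒ Q>K, reverse
Step 1:
                   L          M
  init       0.02375      8.043
  Δ            7.612     -5.075
  eq           7.636      2.968
  solve Keq expr → x = -2.537; check Q = 0.01979
Then remove 2.024 M of L.
Step 2:
                   L          M
  init         5.612      2.968
  Δ           0.9254     -0.617
  eq           6.537      2.351
  solve Keq expr → x = -0.3085; check Q = 0.01979
Then change container volume by factor 0.8 (V_new/V_old).
Step 3:
                   L          M
  init         8.172      2.939
  Δ          -0.2743     0.1829
  eq           7.897      3.122
  solve Keq expr → x = 0.09143; check Q = 0.01979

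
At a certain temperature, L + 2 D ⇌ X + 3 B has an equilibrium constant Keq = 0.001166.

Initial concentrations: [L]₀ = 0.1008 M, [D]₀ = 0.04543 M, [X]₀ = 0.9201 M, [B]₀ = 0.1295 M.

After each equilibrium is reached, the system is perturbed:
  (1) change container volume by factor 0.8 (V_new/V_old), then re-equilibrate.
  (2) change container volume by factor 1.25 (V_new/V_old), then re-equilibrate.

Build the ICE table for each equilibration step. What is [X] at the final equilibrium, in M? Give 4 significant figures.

Q₀ = 9.605 vs Keq = 0.001166 ⇒ Q>K, reverse
Step 1:
                    L           D           X           B
  Initial      0.1008     0.04543      0.9201      0.1295
  Change      0.03849     0.07698    -0.03849     -0.1155
  Equil        0.1393      0.1224      0.8816     0.01403
  solve Keq expr → x = -0.03849; check Q = 0.001166
Then change container volume by factor 0.8 (V_new/V_old).
Step 2:
                    L           D           X           B
  Initial      0.1741       0.153       1.102     0.01754
  Change   3.9553e-04  7.9105e-04 -3.9553e-04   -0.001187
  Equil        0.1745      0.1538       1.102     0.01635
  solve Keq expr → x = -3.9553e-04; check Q = 0.001166
Then change container volume by factor 1.25 (V_new/V_old).
Step 3:
                    L           D           X           B
  Initial      0.1396       0.123      0.8813     0.01308
  Change  -3.1642e-04 -6.3284e-04  3.1642e-04  9.4926e-04
  Equil        0.1393      0.1224      0.8816     0.01403
  solve Keq expr → x = 3.1642e-04; check Q = 0.001166

[X]_eq = 0.8816 M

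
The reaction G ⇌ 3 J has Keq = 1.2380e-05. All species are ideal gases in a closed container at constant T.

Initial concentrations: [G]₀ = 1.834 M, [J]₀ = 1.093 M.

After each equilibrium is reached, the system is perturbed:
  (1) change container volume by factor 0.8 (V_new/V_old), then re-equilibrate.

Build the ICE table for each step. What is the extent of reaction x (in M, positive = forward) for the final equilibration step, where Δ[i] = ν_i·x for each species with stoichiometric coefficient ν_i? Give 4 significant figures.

x = -0.001728 M

Q₀ = 0.712 vs Keq = 1.2380e-05 ⇒ Q>K, reverse
Step 1:
                    G           J
  init          1.834       1.093
  Δ            0.3543      -1.063
  eq            2.188     0.03003
  solve Keq expr → x = -0.3543; check Q = 1.2380e-05
Then change container volume by factor 0.8 (V_new/V_old).
Step 2:
                    G           J
  init          2.735     0.03754
  Δ          0.001728   -0.005183
  eq            2.737     0.03236
  solve Keq expr → x = -0.001728; check Q = 1.2380e-05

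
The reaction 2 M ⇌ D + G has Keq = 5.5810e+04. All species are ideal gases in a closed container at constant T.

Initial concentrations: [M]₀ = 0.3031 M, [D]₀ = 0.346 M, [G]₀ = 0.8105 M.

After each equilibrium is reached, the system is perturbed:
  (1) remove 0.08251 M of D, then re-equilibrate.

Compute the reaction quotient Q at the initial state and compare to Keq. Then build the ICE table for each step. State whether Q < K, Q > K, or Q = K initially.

Q₀ = 3.053 vs Keq = 5.5810e+04 ⇒ Q<K, forward
Step 1:
                   M          D          G
  Initial     0.3031      0.346     0.8105
  Change     -0.3002     0.1501     0.1501
  Equil     0.002922     0.4961     0.9606
  solve Keq expr → x = 0.1501; check Q = 5.5810e+04
Then remove 0.08251 M of D.
Step 2:
                   M          D          G
  Initial   0.002922     0.4136     0.9606
  Change  -2.5346e-04 1.2673e-04 1.2673e-04
  Equil     0.002669     0.4137     0.9607
  solve Keq expr → x = 1.2673e-04; check Q = 5.5810e+04

Q₀ = 3.053; Q < K (proceeds forward)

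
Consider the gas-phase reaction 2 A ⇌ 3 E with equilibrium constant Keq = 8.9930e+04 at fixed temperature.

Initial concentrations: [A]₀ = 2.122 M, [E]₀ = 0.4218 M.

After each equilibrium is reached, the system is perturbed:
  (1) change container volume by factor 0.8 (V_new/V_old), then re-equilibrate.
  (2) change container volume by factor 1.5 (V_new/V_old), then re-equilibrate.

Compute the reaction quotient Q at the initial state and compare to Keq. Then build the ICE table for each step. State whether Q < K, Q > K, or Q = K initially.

Q₀ = 0.01667 vs Keq = 8.9930e+04 ⇒ Q<K, forward
Step 1:
                  A         E
  init        2.122    0.4218
  Δ          -2.099     3.149
  eq         0.0225     3.571
  solve Keq expr → x = 1.05; check Q = 8.9930e+04
Then change container volume by factor 0.8 (V_new/V_old).
Step 2:
                  A         E
  init      0.02813     4.464
  Δ        0.003268 -0.004903
  eq         0.0314     4.459
  solve Keq expr → x = -0.001634; check Q = 8.9930e+04
Then change container volume by factor 1.5 (V_new/V_old).
Step 3:
                  A         E
  init      0.02093     2.973
  Δ       -0.003792  0.005688
  eq        0.01714     2.978
  solve Keq expr → x = 0.001896; check Q = 8.9930e+04

Q₀ = 0.01667; Q < K (proceeds forward)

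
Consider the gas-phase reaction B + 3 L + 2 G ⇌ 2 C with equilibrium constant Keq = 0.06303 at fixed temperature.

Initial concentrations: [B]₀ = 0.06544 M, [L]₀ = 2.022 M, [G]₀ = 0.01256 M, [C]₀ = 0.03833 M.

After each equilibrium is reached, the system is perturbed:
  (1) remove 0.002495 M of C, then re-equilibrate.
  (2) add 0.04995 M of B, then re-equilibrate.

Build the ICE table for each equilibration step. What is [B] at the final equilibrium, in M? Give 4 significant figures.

[B]_eq = 0.1282 M

Q₀ = 17.22 vs Keq = 0.06303 ⇒ Q>K, reverse
Step 1:
                  B         L         G         C
  init      0.06544     2.022   0.01256   0.03833
  Δ         0.01473   0.04419   0.02946  -0.02946
  eq        0.08017     2.066   0.04202  0.008871
  solve Keq expr → x = -0.01473; check Q = 0.06303
Then remove 0.002495 M of C.
Step 2:
                  B         L         G         C
  init      0.08017     2.066   0.04202  0.006376
  Δ       -0.001001 -0.003002 -0.002001  0.002001
  eq        0.07917     2.063   0.04002  0.008377
  solve Keq expr → x = 0.001001; check Q = 0.06303
Then add 0.04995 M of B.
Step 3:
                  B         L         G         C
  init       0.1291     2.063   0.04002  0.008377
  Δ       -8.9396e-04 -0.002682 -0.001788  0.001788
  eq         0.1282     2.061   0.03823   0.01017
  solve Keq expr → x = 8.9396e-04; check Q = 0.06303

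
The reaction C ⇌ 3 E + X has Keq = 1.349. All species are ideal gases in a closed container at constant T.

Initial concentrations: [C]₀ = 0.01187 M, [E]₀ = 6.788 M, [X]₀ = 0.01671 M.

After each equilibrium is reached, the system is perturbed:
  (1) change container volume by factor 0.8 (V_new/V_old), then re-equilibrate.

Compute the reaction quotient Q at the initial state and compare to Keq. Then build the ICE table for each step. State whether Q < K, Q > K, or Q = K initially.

Q₀ = 440.3 vs Keq = 1.349 ⇒ Q>K, reverse
Step 1:
                  C         E         X
  I         0.01187     6.788   0.01671
  C         0.01658  -0.04975  -0.01658
  E         0.02845     6.738 1.2547e-04
  solve Keq expr → x = -0.01658; check Q = 1.349
Then change container volume by factor 0.8 (V_new/V_old).
Step 2:
                  C         E         X
  I         0.03557     8.423 1.5683e-04
  C       7.6355e-05 -2.2906e-04 -7.6355e-05
  E         0.03564     8.423 8.0477e-05
  solve Keq expr → x = -7.6355e-05; check Q = 1.349

Q₀ = 440.3; Q > K (proceeds reverse)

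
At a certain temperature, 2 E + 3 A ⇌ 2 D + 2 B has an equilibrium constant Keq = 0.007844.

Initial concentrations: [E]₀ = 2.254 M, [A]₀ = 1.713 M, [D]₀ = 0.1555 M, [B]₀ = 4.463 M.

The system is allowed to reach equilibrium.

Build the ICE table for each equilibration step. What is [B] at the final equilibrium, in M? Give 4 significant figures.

[B]_eq = 4.417 M

Q₀ = 0.01886 vs Keq = 0.007844 ⇒ Q>K, reverse
Step 1:
                   E          A          D          B
  Initial      2.254      1.713     0.1555      4.463
  Change     0.04583    0.06874   -0.04583   -0.04583
  Equil          2.3      1.782     0.1097      4.417
  solve Keq expr → x = -0.02291; check Q = 0.007844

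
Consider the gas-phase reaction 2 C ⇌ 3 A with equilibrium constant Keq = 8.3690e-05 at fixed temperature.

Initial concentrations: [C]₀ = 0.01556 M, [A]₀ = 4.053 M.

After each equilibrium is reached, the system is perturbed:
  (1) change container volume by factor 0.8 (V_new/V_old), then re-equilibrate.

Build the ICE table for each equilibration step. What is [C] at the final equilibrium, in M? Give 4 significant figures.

[C]_eq = 3.332 M

Q₀ = 2.7499e+05 vs Keq = 8.3690e-05 ⇒ Q>K, reverse
Step 1:
                  C         A
  I         0.01556     4.053
  C           2.646    -3.969
  E           2.662   0.08401
  solve Keq expr → x = -1.323; check Q = 8.3690e-05
Then change container volume by factor 0.8 (V_new/V_old).
Step 2:
                  C         A
  I           3.327     0.105
  C        0.004954 -0.007431
  E           3.332   0.09758
  solve Keq expr → x = -0.002477; check Q = 8.3690e-05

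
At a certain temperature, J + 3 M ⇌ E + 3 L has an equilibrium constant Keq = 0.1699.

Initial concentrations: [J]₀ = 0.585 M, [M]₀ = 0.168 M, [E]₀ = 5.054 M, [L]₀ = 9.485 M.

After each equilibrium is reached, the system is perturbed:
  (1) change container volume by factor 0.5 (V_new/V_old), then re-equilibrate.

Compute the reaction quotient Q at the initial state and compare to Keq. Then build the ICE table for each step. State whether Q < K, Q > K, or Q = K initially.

Q₀ = 1.5548e+06 vs Keq = 0.1699 ⇒ Q>K, reverse
Step 1:
                    J           M           E           L
  init          0.585       0.168       5.054       9.485
  Δ             2.047       6.142      -2.047      -6.142
  eq            2.632        6.31       3.007       3.343
  solve Keq expr → x = -2.047; check Q = 0.1699
Then change container volume by factor 0.5 (V_new/V_old).
Step 2:
                    J           M           E           L
  init          5.265       12.62       6.013       6.686
  Δ                 0           0           0           0
  eq            5.265       12.62       6.013       6.686
  solve Keq expr → x = 0; check Q = 0.1699

Q₀ = 1.5548e+06; Q > K (proceeds reverse)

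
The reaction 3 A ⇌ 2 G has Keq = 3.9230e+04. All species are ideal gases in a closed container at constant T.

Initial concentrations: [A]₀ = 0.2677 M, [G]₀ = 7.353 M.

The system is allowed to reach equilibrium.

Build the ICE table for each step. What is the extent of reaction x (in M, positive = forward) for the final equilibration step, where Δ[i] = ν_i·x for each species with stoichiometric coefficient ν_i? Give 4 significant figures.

Q₀ = 2818 vs Keq = 3.9230e+04 ⇒ Q<K, forward
Step 1:
                    A           G
  Initial      0.2677       7.353
  Change      -0.1554      0.1036
  Equil        0.1123       7.457
  solve Keq expr → x = 0.05179; check Q = 3.9230e+04

x = 0.05179 M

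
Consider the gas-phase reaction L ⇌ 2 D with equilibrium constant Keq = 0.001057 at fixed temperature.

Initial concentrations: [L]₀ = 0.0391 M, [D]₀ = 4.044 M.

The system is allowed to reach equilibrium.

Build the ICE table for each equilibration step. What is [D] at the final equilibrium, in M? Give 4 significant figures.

Q₀ = 418.3 vs Keq = 0.001057 ⇒ Q>K, reverse
Step 1:
                   L          D
  init        0.0391      4.044
  Δ            1.999     -3.998
  eq           2.038    0.04641
  solve Keq expr → x = -1.999; check Q = 0.001057

[D]_eq = 0.04641 M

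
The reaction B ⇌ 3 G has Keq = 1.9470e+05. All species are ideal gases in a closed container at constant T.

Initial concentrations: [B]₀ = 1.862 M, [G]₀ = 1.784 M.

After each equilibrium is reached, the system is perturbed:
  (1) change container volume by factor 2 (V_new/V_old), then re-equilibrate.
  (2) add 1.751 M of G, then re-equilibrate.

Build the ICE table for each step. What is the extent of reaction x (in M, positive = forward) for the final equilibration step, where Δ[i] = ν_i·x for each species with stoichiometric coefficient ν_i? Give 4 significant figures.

x = -5.6706e-04 M

Q₀ = 3.049 vs Keq = 1.9470e+05 ⇒ Q<K, forward
Step 1:
                  B         G
  I           1.862     1.784
  C           -1.86      5.58
  E        0.002051     7.364
  solve Keq expr → x = 1.86; check Q = 1.9470e+05
Then change container volume by factor 2 (V_new/V_old).
Step 2:
                  B         G
  I        0.001025     3.682
  C       -7.6861e-04  0.002306
  E       2.5685e-04     3.684
  solve Keq expr → x = 7.6861e-04; check Q = 1.9470e+05
Then add 1.751 M of G.
Step 3:
                  B         G
  I       2.5685e-04     5.435
  C       5.6706e-04 -0.001701
  E       8.2391e-04     5.434
  solve Keq expr → x = -5.6706e-04; check Q = 1.9470e+05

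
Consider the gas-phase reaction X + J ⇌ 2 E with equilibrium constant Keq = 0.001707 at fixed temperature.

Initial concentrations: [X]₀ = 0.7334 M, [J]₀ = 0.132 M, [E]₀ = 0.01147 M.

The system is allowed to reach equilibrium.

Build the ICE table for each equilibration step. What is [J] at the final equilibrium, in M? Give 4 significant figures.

[J]_eq = 0.1313 M

Q₀ = 0.001359 vs Keq = 0.001707 ⇒ Q<K, forward
Step 1:
                   X          J          E
  init        0.7334      0.132    0.01147
  Δ       -6.7318e-04 -6.7318e-04   0.001346
  eq          0.7327     0.1313    0.01282
  solve Keq expr → x = 6.7318e-04; check Q = 0.001707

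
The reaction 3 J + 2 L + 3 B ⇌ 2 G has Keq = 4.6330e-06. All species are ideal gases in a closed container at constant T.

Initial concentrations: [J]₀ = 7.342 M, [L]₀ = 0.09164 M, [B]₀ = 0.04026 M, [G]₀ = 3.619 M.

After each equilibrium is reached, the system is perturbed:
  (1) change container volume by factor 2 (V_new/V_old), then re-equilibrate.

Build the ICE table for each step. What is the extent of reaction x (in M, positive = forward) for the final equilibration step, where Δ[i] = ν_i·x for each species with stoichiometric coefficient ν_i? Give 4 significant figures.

x = -0.216 M

Q₀ = 6.0387e+04 vs Keq = 4.6330e-06 ⇒ Q>K, reverse
Step 1:
                  J         L         B         G
  I           7.342   0.09164   0.04026     3.619
  C           3.526     2.351     3.526    -2.351
  E           10.87     2.442     3.566     1.268
  solve Keq expr → x = -1.175; check Q = 4.6330e-06
Then change container volume by factor 2 (V_new/V_old).
Step 2:
                  J         L         B         G
  I           5.434     1.221     1.783    0.6342
  C          0.6479    0.4319    0.6479   -0.4319
  E           6.082     1.653     2.431    0.2023
  solve Keq expr → x = -0.216; check Q = 4.6330e-06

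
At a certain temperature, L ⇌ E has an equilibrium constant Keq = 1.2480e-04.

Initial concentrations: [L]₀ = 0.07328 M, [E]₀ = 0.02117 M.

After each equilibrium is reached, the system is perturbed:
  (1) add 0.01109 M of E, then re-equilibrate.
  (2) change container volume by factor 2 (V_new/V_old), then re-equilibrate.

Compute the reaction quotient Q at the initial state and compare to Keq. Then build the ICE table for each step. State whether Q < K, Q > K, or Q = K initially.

Q₀ = 0.2889; Q > K (proceeds reverse)

Q₀ = 0.2889 vs Keq = 1.2480e-04 ⇒ Q>K, reverse
Step 1:
                    L           E
  I           0.07328     0.02117
  C           0.02116    -0.02116
  E           0.09444  1.1786e-05
  solve Keq expr → x = -0.02116; check Q = 1.2480e-04
Then add 0.01109 M of E.
Step 2:
                    L           E
  I           0.09444      0.0111
  C           0.01109    -0.01109
  E            0.1055  1.3170e-05
  solve Keq expr → x = -0.01109; check Q = 1.2480e-04
Then change container volume by factor 2 (V_new/V_old).
Step 3:
                    L           E
  I           0.05276  6.5849e-06
  C                 0           0
  E           0.05276  6.5849e-06
  solve Keq expr → x = 0; check Q = 1.2480e-04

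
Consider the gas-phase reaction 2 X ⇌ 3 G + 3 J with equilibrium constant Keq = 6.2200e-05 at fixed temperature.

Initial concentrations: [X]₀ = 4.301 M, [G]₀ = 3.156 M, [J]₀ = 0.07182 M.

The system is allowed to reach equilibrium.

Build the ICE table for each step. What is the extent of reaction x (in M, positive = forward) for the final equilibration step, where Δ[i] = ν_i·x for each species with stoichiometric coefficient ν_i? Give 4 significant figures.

Q₀ = 6.2952e-04 vs Keq = 6.2200e-05 ⇒ Q>K, reverse
Step 1:
                    X           G           J
  I             4.301       3.156     0.07182
  C           0.02539    -0.03808    -0.03808
  E             4.326       3.118     0.03374
  solve Keq expr → x = -0.01269; check Q = 6.2200e-05

x = -0.01269 M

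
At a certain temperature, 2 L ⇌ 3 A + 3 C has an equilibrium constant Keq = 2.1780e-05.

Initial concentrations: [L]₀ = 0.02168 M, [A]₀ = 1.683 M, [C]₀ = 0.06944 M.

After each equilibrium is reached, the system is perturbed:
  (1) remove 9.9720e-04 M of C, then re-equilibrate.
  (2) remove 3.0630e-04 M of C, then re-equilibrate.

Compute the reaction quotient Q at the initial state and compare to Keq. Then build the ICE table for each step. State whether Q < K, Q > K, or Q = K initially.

Q₀ = 3.396; Q > K (proceeds reverse)

Q₀ = 3.396 vs Keq = 2.1780e-05 ⇒ Q>K, reverse
Step 1:
                   L          A          C
  init       0.02168      1.683    0.06944
  Δ          0.04441   -0.06662   -0.06662
  eq         0.06609      1.616   0.002824
  solve Keq expr → x = -0.02221; check Q = 2.1780e-05
Then remove 9.9720e-04 M of C.
Step 2:
                   L          A          C
  init       0.06609      1.616   0.001827
  Δ       -6.5128e-04 9.7692e-04 9.7692e-04
  eq         0.06544      1.617   0.002804
  solve Keq expr → x = 3.2564e-04; check Q = 2.1780e-05
Then remove 3.0630e-04 M of C.
Step 3:
                   L          A          C
  init       0.06544      1.617   0.002498
  Δ       -2.0004e-04 3.0006e-04 3.0006e-04
  eq         0.06524      1.618   0.002798
  solve Keq expr → x = 1.0002e-04; check Q = 2.1780e-05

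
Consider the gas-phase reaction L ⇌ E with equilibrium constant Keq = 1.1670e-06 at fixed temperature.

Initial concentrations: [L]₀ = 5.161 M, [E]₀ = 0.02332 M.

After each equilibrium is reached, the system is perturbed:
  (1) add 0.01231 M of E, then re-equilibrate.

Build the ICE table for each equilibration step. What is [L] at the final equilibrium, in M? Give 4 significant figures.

[L]_eq = 5.197 M

Q₀ = 0.004519 vs Keq = 1.1670e-06 ⇒ Q>K, reverse
Step 1:
                  L         E
  I           5.161   0.02332
  C         0.02331  -0.02331
  E           5.184 6.0501e-06
  solve Keq expr → x = -0.02331; check Q = 1.1670e-06
Then add 0.01231 M of E.
Step 2:
                  L         E
  I           5.184   0.01232
  C         0.01231  -0.01231
  E           5.197 6.0645e-06
  solve Keq expr → x = -0.01231; check Q = 1.1670e-06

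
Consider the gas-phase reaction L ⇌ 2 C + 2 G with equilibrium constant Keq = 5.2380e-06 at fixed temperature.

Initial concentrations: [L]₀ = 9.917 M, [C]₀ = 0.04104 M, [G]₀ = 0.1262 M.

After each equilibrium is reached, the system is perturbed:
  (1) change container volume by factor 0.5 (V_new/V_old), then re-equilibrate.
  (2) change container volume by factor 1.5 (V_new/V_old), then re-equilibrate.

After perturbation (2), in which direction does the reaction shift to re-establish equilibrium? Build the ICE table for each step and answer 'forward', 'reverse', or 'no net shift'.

Q₀ = 2.7049e-06 vs Keq = 5.2380e-06 ⇒ Q<K, forward
Step 1:
                    L           C           G
  Initial       9.917     0.04104      0.1262
  Change    -0.005672     0.01134     0.01134
  Equil         9.911     0.05238      0.1375
  solve Keq expr → x = 0.005672; check Q = 5.2380e-06
Then change container volume by factor 0.5 (V_new/V_old).
Step 2:
                    L           C           G
  Initial       19.82      0.1048      0.2751
  Change      0.02892    -0.05783    -0.05783
  Equil         19.85     0.04694      0.2173
  solve Keq expr → x = -0.02892; check Q = 5.2380e-06
Then change container volume by factor 1.5 (V_new/V_old).
Step 3:
                    L           C           G
  Initial       13.23     0.03129      0.1448
  Change    -0.009694     0.01939     0.01939
  Equil         13.22     0.05068      0.1642
  solve Keq expr → x = 0.009694; check Q = 5.2380e-06

Direction: forward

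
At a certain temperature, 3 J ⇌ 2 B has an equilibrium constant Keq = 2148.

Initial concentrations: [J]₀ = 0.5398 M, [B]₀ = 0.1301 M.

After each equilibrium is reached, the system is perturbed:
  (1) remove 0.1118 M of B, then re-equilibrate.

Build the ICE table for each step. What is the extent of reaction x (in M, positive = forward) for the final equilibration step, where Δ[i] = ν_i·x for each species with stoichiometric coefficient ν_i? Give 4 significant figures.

Q₀ = 0.1076 vs Keq = 2148 ⇒ Q<K, forward
Step 1:
                  J         B
  Initial    0.5398    0.1301
  Change    -0.4937    0.3291
  Equil     0.04613    0.4592
  solve Keq expr → x = 0.1646; check Q = 2148
Then remove 0.1118 M of B.
Step 2:
                  J         B
  Initial   0.04613    0.3474
  Change  -0.007465  0.004977
  Equil     0.03867    0.3524
  solve Keq expr → x = 0.002488; check Q = 2148

x = 0.002488 M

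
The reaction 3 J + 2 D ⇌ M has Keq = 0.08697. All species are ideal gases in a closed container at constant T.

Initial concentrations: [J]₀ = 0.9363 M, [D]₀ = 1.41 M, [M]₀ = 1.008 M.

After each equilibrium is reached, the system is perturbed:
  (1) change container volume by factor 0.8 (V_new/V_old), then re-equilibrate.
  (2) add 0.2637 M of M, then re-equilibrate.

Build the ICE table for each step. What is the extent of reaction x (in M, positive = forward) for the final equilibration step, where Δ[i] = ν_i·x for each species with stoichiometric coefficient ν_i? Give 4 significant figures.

x = -0.02408 M

Q₀ = 0.6177 vs Keq = 0.08697 ⇒ Q>K, reverse
Step 1:
                  J         D         M
  init       0.9363      1.41     1.008
  Δ          0.5222    0.3481   -0.1741
  eq          1.458     1.758    0.8339
  solve Keq expr → x = -0.1741; check Q = 0.08697
Then change container volume by factor 0.8 (V_new/V_old).
Step 2:
                  J         D         M
  init        1.823     2.198     1.042
  Δ          -0.324    -0.216     0.108
  eq          1.499     1.982      1.15
  solve Keq expr → x = 0.108; check Q = 0.08697
Then add 0.2637 M of M.
Step 3:
                  J         D         M
  init        1.499     1.982     1.414
  Δ         0.07223   0.04816  -0.02408
  eq          1.571      2.03      1.39
  solve Keq expr → x = -0.02408; check Q = 0.08697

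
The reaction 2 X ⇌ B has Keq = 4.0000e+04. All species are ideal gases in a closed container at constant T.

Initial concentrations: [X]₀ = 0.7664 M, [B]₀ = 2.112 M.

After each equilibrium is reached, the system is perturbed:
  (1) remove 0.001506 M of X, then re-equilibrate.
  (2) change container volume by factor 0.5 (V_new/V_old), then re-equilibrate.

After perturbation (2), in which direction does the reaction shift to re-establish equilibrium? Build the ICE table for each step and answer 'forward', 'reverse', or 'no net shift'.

Q₀ = 3.596 vs Keq = 4.0000e+04 ⇒ Q<K, forward
Step 1:
                  X         B
  Initial    0.7664     2.112
  Change    -0.7585    0.3793
  Equil    0.007892     2.491
  solve Keq expr → x = 0.3793; check Q = 4.0000e+04
Then remove 0.001506 M of X.
Step 2:
                  X         B
  Initial  0.006386     2.491
  Change   0.001505 -7.5240e-04
  Equil    0.007891     2.491
  solve Keq expr → x = -7.5240e-04; check Q = 4.0000e+04
Then change container volume by factor 0.5 (V_new/V_old).
Step 3:
                  X         B
  Initial   0.01578     4.981
  Change   -0.00462   0.00231
  Equil     0.01116     4.983
  solve Keq expr → x = 0.00231; check Q = 4.0000e+04

Direction: forward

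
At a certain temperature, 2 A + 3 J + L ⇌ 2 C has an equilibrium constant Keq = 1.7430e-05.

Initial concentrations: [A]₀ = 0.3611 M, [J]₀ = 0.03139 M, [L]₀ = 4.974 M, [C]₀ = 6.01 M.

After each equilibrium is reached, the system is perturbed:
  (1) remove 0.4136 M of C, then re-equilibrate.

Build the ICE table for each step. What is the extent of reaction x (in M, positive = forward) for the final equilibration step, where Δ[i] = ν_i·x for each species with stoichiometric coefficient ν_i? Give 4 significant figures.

Q₀ = 1.8006e+06 vs Keq = 1.7430e-05 ⇒ Q>K, reverse
Step 1:
                    A           J           L           C
  init         0.3611     0.03139       4.974        6.01
  Δ             4.845       7.267       2.422      -4.845
  eq            5.206       7.298       7.396       1.165
  solve Keq expr → x = -2.422; check Q = 1.7430e-05
Then remove 0.4136 M of C.
Step 2:
                    A           J           L           C
  init          5.206       7.298       7.396      0.7518
  Δ           -0.2593     -0.3889     -0.1296      0.2593
  eq            4.946       6.909       7.267       1.011
  solve Keq expr → x = 0.1296; check Q = 1.7430e-05

x = 0.1296 M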